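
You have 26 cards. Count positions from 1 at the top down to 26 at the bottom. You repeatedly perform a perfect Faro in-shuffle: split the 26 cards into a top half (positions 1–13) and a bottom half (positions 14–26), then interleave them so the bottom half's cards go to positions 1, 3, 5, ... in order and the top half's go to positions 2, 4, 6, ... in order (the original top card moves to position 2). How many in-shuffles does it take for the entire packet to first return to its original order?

18

The in-shuffle permutes the 26 positions with cycle lengths [2, 6, 18].
Every card is home exactly when every cycle has completed a whole number of laps, i.e. after lcm(2, 6, 18) = 18 in-shuffles.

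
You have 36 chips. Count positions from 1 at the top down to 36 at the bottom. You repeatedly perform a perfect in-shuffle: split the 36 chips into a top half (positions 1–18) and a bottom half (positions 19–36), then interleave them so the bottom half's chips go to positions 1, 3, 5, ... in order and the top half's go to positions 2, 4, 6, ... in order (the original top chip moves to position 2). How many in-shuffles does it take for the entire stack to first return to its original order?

The in-shuffle permutes the 36 positions with cycle lengths [36].
Every chip is home exactly when every cycle has completed a whole number of laps, i.e. after lcm(36) = 36 in-shuffles.

36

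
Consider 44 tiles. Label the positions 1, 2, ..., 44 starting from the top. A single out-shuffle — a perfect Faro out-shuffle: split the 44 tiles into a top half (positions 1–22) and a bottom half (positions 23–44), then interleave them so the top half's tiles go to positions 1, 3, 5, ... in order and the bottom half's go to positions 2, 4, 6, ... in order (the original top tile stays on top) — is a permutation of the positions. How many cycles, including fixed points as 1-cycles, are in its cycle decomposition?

5

Trace each unvisited position around until it returns:
(1) (2 3 5 9 17 33 ... len 14) (4 7 13 25 6 11 ... len 14) (8 15 29 14 27 10 ... len 14) (44)
5 cycles in total.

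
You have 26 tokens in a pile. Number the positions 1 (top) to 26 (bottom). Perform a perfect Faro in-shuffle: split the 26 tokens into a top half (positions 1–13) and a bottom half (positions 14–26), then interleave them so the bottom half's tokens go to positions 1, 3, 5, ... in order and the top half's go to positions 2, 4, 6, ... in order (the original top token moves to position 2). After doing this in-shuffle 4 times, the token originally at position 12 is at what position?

Track the token's position through each in-shuffle:
12 → 24 → 21 → 15 → 3

3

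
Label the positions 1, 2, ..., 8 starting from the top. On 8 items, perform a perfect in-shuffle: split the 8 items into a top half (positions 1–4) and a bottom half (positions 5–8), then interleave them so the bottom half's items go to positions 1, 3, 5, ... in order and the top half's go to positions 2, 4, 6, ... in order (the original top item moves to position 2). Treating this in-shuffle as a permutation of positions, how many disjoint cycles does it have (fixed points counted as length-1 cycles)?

2

Trace each unvisited position around until it returns:
(1 2 4 8 7 5) (3 6)
2 cycles in total.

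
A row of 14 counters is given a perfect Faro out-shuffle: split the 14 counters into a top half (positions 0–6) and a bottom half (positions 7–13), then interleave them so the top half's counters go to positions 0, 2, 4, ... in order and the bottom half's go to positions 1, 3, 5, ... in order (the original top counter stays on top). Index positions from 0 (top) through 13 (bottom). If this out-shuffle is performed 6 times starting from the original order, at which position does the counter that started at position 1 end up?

Track the counter's position through each out-shuffle:
1 → 2 → 4 → 8 → 3 → 6 → 12

12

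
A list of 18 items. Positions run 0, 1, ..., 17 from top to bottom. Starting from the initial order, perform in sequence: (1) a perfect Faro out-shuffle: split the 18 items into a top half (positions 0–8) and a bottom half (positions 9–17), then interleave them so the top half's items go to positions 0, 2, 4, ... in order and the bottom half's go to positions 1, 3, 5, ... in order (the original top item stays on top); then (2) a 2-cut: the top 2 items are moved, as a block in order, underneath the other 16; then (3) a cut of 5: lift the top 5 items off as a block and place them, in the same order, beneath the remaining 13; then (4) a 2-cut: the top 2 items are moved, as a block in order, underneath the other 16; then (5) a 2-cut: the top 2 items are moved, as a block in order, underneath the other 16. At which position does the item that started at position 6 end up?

Track the item from position 6 forward through each operation:
  after op 1 (out-shuffle): 6 → 12
  after op 2 (cut 2): 12 → 10
  after op 3 (cut 5): 10 → 5
  after op 4 (cut 2): 5 → 3
  after op 5 (cut 2): 3 → 1

1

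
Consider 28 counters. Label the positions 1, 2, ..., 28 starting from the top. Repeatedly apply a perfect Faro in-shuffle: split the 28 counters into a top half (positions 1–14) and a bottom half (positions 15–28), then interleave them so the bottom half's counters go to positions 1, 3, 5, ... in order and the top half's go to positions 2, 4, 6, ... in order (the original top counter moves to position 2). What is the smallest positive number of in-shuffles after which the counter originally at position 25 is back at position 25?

Follow position 25 under repeated in-shuffles:
25 → 21 → 13 → 26 → 23 → 17 → 5 → 10 → ... → 25 (length 28)
It first returns after 28 in-shuffles.

28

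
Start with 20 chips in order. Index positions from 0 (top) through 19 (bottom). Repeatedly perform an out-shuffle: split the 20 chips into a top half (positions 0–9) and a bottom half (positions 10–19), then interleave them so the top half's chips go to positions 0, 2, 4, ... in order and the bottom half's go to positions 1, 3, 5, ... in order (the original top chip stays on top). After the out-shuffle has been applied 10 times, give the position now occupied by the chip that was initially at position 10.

Track the chip's position through each out-shuffle:
10 → 1 → 2 → 4 → 8 → 16 → 13 → 7 → 14 → 9 → 18

18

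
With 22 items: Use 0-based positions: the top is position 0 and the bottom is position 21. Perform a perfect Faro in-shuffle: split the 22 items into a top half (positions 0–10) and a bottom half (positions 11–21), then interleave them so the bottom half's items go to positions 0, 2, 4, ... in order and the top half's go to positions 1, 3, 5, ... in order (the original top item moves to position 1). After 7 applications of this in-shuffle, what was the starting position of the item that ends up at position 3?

Work backwards from position 3, undoing one in-shuffle at a time:
3 ← 1 ← 0 ← 11 ← 5 ← 2 ← 12 ← 17
So the item now at position 3 started at position 17.

17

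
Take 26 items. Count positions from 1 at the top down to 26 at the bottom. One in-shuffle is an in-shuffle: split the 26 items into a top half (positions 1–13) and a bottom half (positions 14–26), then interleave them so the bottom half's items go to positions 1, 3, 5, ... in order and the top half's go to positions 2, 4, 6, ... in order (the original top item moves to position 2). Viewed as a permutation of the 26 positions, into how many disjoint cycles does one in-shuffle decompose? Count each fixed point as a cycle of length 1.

Trace each unvisited position around until it returns:
(1 2 4 8 16 5 ... len 18) (3 6 12 24 21 15) (9 18)
3 cycles in total.

3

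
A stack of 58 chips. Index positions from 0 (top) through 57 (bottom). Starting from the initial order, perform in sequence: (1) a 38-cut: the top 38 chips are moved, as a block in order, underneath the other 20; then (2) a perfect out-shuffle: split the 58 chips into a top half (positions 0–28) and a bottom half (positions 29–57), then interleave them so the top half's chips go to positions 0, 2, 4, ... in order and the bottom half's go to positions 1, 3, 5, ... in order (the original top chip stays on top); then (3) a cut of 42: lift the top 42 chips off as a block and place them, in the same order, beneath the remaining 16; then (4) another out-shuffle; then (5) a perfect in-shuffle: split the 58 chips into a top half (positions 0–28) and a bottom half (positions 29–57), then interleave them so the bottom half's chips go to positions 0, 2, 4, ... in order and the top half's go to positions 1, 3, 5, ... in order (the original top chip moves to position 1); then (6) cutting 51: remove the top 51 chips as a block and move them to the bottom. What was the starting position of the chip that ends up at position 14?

45

Undo the operations in reverse order, starting from position 14:
  undo op 6 (cut 51): 14 ← 7
  undo op 5 (in-shuffle, from top half): 7 ← 3
  undo op 4 (out-shuffle, from bottom half): 3 ← 30
  undo op 3 (cut 42): 30 ← 14
  undo op 2 (out-shuffle, from top half): 14 ← 7
  undo op 1 (cut 38): 7 ← 45
So the chip at position 14 came from original position 45.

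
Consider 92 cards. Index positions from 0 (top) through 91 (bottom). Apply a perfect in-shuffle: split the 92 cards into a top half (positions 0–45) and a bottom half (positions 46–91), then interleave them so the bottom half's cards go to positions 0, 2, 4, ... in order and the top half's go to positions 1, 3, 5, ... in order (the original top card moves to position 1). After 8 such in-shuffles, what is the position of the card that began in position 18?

27

Track the card's position through each in-shuffle:
18 → 37 → 75 → 58 → 24 → 49 → 6 → 13 → 27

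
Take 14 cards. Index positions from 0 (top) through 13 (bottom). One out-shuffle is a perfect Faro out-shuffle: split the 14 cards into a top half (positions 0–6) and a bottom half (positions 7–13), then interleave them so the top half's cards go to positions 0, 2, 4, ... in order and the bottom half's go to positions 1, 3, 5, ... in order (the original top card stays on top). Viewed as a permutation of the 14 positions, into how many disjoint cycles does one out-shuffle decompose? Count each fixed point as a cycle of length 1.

3

Trace each unvisited position around until it returns:
(0) (1 2 4 8 3 6 ... len 12) (13)
3 cycles in total.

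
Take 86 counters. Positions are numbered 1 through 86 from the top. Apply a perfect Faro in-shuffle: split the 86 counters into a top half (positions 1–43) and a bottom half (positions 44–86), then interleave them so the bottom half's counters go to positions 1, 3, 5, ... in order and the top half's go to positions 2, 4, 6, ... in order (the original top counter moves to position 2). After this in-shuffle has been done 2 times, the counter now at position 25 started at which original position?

28

Work backwards from position 25, undoing one in-shuffle at a time:
25 ← 56 ← 28
So the counter now at position 25 started at position 28.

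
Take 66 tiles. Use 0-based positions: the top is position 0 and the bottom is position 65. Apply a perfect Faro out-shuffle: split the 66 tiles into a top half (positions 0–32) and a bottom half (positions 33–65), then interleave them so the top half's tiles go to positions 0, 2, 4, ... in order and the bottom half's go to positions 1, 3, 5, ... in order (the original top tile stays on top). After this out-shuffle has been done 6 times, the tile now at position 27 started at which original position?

38

Work backwards from position 27, undoing one out-shuffle at a time:
27 ← 46 ← 23 ← 44 ← 22 ← 11 ← 38
So the tile now at position 27 started at position 38.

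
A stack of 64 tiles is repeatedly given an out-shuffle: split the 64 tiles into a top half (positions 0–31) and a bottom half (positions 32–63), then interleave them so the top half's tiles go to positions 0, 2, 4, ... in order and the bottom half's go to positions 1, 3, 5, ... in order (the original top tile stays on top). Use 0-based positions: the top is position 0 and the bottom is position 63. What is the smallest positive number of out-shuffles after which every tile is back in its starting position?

The out-shuffle permutes the 64 positions with cycle lengths [1, 1, 2, 3, 3, 6, 6, 6, 6, 6, 6, 6, 6, 6].
Every tile is home exactly when every cycle has completed a whole number of laps, i.e. after lcm(1, 2, 3, 6) = 6 out-shuffles.

6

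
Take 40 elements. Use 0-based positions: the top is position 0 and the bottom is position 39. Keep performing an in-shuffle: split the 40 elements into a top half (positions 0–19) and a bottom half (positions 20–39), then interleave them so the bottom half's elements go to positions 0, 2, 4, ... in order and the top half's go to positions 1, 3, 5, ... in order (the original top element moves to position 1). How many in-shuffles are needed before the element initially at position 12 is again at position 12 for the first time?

20

Follow position 12 under repeated in-shuffles:
12 → 25 → 10 → 21 → 2 → 5 → 11 → 23 → 6 → 13 → 27 → 14 → 29 → 18 → 37 → 34 → 28 → 16 → 33 → 26 → 12
It first returns after 20 in-shuffles.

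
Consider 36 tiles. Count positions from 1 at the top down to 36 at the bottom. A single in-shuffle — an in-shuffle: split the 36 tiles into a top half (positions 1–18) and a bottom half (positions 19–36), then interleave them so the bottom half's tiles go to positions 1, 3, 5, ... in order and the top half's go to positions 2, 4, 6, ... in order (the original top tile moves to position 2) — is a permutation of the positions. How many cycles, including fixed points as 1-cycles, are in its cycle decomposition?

Trace each unvisited position around until it returns:
(1 2 4 8 16 32 ... len 36)
1 cycle in total.

1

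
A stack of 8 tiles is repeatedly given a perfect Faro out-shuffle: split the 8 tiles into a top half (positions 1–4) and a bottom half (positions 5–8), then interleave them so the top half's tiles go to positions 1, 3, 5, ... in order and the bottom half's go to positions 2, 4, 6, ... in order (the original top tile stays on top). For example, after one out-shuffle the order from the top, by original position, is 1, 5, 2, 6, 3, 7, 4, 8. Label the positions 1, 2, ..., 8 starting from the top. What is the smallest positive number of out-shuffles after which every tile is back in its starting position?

The out-shuffle permutes the 8 positions with cycle lengths [1, 1, 3, 3].
Every tile is home exactly when every cycle has completed a whole number of laps, i.e. after lcm(1, 3) = 3 out-shuffles.

3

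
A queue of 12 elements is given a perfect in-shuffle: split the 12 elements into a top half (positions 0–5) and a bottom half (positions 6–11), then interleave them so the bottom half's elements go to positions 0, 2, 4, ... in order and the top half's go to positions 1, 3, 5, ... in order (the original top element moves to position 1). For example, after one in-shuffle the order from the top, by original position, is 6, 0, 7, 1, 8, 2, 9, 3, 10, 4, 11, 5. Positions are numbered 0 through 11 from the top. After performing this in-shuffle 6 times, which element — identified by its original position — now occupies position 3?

Work backwards from position 3, undoing one in-shuffle at a time:
3 ← 1 ← 0 ← 6 ← 9 ← 4 ← 8
So the element now at position 3 started at position 8.

8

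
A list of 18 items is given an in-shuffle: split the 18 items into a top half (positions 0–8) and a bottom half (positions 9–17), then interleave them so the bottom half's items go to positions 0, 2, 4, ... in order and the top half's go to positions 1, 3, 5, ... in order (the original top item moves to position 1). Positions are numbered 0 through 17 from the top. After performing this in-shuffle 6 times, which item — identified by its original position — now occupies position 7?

Work backwards from position 7, undoing one in-shuffle at a time:
7 ← 3 ← 1 ← 0 ← 9 ← 4 ← 11
So the item now at position 7 started at position 11.

11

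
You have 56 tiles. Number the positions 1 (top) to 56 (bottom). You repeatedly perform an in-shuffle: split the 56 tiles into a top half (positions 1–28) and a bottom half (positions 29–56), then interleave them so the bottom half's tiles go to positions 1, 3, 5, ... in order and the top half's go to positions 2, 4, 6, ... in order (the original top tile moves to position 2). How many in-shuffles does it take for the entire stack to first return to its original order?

18

The in-shuffle permutes the 56 positions with cycle lengths [2, 18, 18, 18].
Every tile is home exactly when every cycle has completed a whole number of laps, i.e. after lcm(2, 18) = 18 in-shuffles.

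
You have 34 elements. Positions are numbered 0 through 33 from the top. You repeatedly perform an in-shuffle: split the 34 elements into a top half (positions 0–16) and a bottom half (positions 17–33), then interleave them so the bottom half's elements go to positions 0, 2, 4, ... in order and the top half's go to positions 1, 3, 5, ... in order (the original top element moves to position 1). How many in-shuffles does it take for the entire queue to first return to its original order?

The in-shuffle permutes the 34 positions with cycle lengths [3, 3, 4, 12, 12].
Every element is home exactly when every cycle has completed a whole number of laps, i.e. after lcm(3, 4, 12) = 12 in-shuffles.

12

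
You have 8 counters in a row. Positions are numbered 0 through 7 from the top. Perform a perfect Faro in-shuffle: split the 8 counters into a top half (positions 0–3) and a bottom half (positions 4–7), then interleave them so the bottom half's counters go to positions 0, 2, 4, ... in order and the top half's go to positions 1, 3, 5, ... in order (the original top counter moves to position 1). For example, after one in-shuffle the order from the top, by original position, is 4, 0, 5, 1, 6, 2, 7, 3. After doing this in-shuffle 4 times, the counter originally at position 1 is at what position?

Track the counter's position through each in-shuffle:
1 → 3 → 7 → 6 → 4

4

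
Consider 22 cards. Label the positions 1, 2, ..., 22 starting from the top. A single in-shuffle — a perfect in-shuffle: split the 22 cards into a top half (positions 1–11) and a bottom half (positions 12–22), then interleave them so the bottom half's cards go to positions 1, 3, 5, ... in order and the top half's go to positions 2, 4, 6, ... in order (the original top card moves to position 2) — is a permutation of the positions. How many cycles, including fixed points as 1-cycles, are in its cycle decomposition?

Trace each unvisited position around until it returns:
(1 2 4 8 16 9 ... len 11) (5 10 20 17 11 22 ... len 11)
2 cycles in total.

2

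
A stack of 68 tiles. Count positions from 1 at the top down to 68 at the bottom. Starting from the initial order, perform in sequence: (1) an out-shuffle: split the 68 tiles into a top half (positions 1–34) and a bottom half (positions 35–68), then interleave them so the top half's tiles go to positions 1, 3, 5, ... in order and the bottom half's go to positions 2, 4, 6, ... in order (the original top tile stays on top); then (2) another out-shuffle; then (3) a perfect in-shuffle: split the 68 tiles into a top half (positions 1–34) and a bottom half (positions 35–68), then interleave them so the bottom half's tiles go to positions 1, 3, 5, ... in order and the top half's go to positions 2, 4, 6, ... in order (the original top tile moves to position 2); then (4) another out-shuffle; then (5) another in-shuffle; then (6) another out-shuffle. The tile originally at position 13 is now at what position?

22

Track the tile from position 13 forward through each operation:
  after op 1 (out-shuffle): 13 → 25
  after op 2 (out-shuffle): 25 → 49
  after op 3 (in-shuffle): 49 → 29
  after op 4 (out-shuffle): 29 → 57
  after op 5 (in-shuffle): 57 → 45
  after op 6 (out-shuffle): 45 → 22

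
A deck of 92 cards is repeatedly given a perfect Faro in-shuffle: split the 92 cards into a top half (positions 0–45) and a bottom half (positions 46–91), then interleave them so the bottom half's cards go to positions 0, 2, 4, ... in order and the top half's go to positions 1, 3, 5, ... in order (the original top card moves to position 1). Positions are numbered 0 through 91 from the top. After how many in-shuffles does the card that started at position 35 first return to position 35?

5

Follow position 35 under repeated in-shuffles:
35 → 71 → 50 → 8 → 17 → 35
It first returns after 5 in-shuffles.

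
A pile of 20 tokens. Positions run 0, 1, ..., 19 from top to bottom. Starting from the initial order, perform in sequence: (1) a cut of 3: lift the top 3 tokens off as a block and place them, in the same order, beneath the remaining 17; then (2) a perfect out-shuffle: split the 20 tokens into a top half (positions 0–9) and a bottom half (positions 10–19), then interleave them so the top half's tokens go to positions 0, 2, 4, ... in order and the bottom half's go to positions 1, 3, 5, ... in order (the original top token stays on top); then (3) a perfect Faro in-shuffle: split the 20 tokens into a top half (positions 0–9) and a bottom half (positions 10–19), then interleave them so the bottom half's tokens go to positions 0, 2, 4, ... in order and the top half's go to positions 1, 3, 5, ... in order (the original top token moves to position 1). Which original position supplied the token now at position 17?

Undo the operations in reverse order, starting from position 17:
  undo op 3 (in-shuffle, from top half): 17 ← 8
  undo op 2 (out-shuffle, from top half): 8 ← 4
  undo op 1 (cut 3): 4 ← 7
So the token at position 17 came from original position 7.

7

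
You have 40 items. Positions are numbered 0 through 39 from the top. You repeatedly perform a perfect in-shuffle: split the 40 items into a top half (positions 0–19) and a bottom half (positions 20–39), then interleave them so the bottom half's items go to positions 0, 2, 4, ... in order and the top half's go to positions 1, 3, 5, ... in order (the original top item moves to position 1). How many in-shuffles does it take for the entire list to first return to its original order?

The in-shuffle permutes the 40 positions with cycle lengths [20, 20].
Every item is home exactly when every cycle has completed a whole number of laps, i.e. after lcm(20) = 20 in-shuffles.

20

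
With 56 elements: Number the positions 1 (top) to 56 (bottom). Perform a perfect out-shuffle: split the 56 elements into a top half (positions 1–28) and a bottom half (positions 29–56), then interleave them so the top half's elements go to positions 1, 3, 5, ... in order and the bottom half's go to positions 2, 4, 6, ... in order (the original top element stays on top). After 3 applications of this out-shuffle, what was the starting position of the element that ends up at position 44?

Work backwards from position 44, undoing one out-shuffle at a time:
44 ← 50 ← 53 ← 27
So the element now at position 44 started at position 27.

27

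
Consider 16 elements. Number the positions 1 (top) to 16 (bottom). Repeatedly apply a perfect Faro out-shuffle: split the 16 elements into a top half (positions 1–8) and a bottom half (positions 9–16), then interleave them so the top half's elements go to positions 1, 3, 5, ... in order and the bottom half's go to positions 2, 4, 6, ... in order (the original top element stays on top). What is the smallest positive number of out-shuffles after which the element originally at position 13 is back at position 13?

4

Follow position 13 under repeated out-shuffles:
13 → 10 → 4 → 7 → 13
It first returns after 4 out-shuffles.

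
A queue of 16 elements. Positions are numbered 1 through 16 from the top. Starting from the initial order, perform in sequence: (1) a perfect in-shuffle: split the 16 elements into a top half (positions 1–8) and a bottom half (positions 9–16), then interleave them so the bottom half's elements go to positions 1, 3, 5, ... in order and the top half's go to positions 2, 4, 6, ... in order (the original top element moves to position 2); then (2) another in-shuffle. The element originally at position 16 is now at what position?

13

Track the element from position 16 forward through each operation:
  after op 1 (in-shuffle): 16 → 15
  after op 2 (in-shuffle): 15 → 13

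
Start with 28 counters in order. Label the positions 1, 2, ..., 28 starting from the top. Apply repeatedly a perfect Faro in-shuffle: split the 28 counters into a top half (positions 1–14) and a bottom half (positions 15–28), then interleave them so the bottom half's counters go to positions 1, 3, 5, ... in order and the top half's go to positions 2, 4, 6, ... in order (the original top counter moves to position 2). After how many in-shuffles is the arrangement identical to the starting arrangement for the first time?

28

The in-shuffle permutes the 28 positions with cycle lengths [28].
Every counter is home exactly when every cycle has completed a whole number of laps, i.e. after lcm(28) = 28 in-shuffles.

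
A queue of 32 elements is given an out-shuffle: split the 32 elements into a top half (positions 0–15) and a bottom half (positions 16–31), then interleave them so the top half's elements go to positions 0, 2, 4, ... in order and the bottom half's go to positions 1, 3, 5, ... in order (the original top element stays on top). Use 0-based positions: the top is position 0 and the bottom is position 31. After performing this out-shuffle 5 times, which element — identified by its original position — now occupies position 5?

Work backwards from position 5, undoing one out-shuffle at a time:
5 ← 18 ← 9 ← 20 ← 10 ← 5
So the element now at position 5 started at position 5.

5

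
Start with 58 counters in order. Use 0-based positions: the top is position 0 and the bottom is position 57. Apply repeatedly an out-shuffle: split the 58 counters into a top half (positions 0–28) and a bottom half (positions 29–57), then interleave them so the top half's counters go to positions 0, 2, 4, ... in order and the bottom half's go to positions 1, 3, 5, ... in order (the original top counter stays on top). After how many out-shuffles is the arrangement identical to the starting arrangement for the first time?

The out-shuffle permutes the 58 positions with cycle lengths [1, 1, 2, 18, 18, 18].
Every counter is home exactly when every cycle has completed a whole number of laps, i.e. after lcm(1, 2, 18) = 18 out-shuffles.

18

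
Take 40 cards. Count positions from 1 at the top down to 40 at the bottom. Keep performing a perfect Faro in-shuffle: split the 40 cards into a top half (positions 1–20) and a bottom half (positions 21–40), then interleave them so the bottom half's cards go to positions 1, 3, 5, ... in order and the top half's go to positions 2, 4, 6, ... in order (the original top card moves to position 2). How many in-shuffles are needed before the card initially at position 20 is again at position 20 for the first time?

Follow position 20 under repeated in-shuffles:
20 → 40 → 39 → 37 → 33 → 25 → 9 → 18 → 36 → 31 → 21 → 1 → 2 → 4 → 8 → 16 → 32 → 23 → 5 → 10 → 20
It first returns after 20 in-shuffles.

20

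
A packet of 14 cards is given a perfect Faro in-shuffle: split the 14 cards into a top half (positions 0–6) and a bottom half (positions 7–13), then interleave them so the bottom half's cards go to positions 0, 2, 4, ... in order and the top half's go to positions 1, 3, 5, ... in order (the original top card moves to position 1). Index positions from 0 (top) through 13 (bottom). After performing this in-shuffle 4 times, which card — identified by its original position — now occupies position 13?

Work backwards from position 13, undoing one in-shuffle at a time:
13 ← 6 ← 10 ← 12 ← 13
So the card now at position 13 started at position 13.

13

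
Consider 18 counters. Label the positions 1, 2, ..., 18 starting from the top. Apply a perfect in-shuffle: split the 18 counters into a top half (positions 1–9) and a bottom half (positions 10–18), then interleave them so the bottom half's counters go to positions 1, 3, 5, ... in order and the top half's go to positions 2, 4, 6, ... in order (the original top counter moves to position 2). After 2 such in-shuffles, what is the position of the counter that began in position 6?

5

Track the counter's position through each in-shuffle:
6 → 12 → 5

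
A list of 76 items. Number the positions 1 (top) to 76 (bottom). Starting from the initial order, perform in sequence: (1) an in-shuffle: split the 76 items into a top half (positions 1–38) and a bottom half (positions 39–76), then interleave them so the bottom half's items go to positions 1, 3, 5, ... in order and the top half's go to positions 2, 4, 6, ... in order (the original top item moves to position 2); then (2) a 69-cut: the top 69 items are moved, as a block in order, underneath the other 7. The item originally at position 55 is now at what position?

Track the item from position 55 forward through each operation:
  after op 1 (in-shuffle): 55 → 33
  after op 2 (cut 69): 33 → 40

40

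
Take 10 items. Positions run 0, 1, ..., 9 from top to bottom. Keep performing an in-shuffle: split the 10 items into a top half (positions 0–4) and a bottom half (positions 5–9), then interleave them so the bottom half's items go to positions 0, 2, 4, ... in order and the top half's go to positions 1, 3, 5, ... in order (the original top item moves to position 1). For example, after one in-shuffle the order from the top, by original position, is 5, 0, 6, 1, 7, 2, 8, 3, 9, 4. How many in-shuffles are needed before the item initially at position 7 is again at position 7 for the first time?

10

Follow position 7 under repeated in-shuffles:
7 → 4 → 9 → 8 → 6 → 2 → 5 → 0 → 1 → 3 → 7
It first returns after 10 in-shuffles.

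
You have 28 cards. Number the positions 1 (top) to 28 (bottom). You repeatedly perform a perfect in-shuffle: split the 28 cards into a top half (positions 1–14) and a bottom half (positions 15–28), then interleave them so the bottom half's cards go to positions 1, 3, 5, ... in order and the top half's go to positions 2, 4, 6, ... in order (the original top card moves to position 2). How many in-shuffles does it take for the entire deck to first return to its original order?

The in-shuffle permutes the 28 positions with cycle lengths [28].
Every card is home exactly when every cycle has completed a whole number of laps, i.e. after lcm(28) = 28 in-shuffles.

28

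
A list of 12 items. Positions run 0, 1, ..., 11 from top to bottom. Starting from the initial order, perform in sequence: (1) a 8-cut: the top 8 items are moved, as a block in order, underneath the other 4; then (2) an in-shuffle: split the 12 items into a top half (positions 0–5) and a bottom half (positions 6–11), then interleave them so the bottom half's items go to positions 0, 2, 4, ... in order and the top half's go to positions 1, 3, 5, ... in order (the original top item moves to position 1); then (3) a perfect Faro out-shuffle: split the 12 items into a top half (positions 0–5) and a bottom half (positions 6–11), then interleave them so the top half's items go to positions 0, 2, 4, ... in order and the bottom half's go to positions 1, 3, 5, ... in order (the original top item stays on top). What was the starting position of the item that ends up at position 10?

Undo the operations in reverse order, starting from position 10:
  undo op 3 (out-shuffle, from top half): 10 ← 5
  undo op 2 (in-shuffle, from top half): 5 ← 2
  undo op 1 (cut 8): 2 ← 10
So the item at position 10 came from original position 10.

10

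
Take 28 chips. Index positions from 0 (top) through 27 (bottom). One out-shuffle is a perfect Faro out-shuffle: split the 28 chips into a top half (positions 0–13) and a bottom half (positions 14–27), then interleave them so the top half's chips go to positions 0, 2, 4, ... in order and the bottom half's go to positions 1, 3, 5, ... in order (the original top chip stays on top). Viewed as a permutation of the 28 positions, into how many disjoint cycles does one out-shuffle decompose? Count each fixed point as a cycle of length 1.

Trace each unvisited position around until it returns:
(0) (1 2 4 8 16 5 ... len 18) (3 6 12 24 21 15) (9 18) (27)
5 cycles in total.

5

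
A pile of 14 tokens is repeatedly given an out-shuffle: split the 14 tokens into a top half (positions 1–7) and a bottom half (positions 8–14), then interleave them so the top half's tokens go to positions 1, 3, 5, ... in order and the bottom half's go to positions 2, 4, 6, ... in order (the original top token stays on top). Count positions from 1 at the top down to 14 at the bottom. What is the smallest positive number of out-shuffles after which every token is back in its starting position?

12

The out-shuffle permutes the 14 positions with cycle lengths [1, 1, 12].
Every token is home exactly when every cycle has completed a whole number of laps, i.e. after lcm(1, 12) = 12 out-shuffles.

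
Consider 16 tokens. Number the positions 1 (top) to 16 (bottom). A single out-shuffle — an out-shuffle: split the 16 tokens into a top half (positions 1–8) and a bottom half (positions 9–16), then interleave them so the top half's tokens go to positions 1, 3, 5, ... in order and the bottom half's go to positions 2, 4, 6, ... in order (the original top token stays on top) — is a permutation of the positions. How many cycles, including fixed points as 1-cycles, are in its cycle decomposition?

Trace each unvisited position around until it returns:
(1) (2 3 5 9) (4 7 13 10) (6 11) (8 15 14 12) (16)
6 cycles in total.

6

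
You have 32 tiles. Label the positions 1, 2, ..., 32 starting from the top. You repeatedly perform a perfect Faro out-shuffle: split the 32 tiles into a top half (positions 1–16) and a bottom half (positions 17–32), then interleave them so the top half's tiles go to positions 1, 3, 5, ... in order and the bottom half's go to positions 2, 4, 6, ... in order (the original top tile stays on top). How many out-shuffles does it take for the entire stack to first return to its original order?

The out-shuffle permutes the 32 positions with cycle lengths [1, 1, 5, 5, 5, 5, 5, 5].
Every tile is home exactly when every cycle has completed a whole number of laps, i.e. after lcm(1, 5) = 5 out-shuffles.

5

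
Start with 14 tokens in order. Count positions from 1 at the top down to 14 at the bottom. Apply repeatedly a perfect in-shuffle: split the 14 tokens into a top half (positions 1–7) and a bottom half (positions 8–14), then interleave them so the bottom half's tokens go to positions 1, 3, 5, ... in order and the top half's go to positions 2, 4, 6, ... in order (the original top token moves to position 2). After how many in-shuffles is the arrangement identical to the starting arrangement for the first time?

4

The in-shuffle permutes the 14 positions with cycle lengths [2, 4, 4, 4].
Every token is home exactly when every cycle has completed a whole number of laps, i.e. after lcm(2, 4) = 4 in-shuffles.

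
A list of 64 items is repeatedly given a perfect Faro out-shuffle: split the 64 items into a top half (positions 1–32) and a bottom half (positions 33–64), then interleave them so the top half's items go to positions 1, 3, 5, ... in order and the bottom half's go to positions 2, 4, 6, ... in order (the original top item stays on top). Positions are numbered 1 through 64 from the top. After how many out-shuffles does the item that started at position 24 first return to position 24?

6

Follow position 24 under repeated out-shuffles:
24 → 47 → 30 → 59 → 54 → 44 → 24
It first returns after 6 out-shuffles.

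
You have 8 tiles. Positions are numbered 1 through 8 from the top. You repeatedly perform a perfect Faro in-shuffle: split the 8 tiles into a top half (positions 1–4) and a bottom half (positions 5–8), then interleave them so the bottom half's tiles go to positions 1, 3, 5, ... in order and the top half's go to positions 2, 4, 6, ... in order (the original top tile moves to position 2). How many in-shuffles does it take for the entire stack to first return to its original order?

6

The in-shuffle permutes the 8 positions with cycle lengths [2, 6].
Every tile is home exactly when every cycle has completed a whole number of laps, i.e. after lcm(2, 6) = 6 in-shuffles.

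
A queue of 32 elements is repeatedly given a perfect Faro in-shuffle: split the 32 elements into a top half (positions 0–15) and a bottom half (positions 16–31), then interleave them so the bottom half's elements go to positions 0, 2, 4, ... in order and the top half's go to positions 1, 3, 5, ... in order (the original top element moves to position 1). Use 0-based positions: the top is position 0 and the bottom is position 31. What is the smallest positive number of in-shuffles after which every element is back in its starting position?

10

The in-shuffle permutes the 32 positions with cycle lengths [2, 10, 10, 10].
Every element is home exactly when every cycle has completed a whole number of laps, i.e. after lcm(2, 10) = 10 in-shuffles.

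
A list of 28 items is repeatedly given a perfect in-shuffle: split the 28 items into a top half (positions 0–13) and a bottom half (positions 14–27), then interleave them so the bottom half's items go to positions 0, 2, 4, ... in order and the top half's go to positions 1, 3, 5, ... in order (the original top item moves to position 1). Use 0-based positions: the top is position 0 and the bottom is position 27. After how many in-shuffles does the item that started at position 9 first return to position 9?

Follow position 9 under repeated in-shuffles:
9 → 19 → 10 → 21 → 14 → 0 → 1 → 3 → ... → 9 (length 28)
It first returns after 28 in-shuffles.

28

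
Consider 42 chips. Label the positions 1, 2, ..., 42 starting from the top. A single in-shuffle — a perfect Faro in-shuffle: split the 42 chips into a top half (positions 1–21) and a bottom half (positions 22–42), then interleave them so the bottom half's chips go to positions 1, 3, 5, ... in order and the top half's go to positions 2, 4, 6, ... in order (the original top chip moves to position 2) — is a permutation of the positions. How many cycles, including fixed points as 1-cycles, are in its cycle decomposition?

3

Trace each unvisited position around until it returns:
(1 2 4 8 16 32 ... len 14) (3 6 12 24 5 10 ... len 14) (7 14 28 13 26 9 ... len 14)
3 cycles in total.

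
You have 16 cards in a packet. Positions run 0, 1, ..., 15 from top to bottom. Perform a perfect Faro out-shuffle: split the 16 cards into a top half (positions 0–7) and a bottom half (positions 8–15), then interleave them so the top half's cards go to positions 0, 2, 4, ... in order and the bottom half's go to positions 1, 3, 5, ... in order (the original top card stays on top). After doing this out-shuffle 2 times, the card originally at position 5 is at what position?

Track the card's position through each out-shuffle:
5 → 10 → 5

5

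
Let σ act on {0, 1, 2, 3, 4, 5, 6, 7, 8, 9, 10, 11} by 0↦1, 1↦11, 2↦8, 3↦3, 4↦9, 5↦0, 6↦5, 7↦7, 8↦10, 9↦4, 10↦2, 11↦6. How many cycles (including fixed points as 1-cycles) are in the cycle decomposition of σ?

5

Cycle decomposition: (0 1 11 6 5) (2 8 10) (3) (4 9) (7).
5 cycles.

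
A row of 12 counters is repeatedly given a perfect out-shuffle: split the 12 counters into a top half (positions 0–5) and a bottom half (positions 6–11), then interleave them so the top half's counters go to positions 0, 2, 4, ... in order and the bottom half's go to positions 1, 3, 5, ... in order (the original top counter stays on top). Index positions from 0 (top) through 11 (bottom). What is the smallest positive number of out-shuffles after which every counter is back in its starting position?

The out-shuffle permutes the 12 positions with cycle lengths [1, 1, 10].
Every counter is home exactly when every cycle has completed a whole number of laps, i.e. after lcm(1, 10) = 10 out-shuffles.

10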